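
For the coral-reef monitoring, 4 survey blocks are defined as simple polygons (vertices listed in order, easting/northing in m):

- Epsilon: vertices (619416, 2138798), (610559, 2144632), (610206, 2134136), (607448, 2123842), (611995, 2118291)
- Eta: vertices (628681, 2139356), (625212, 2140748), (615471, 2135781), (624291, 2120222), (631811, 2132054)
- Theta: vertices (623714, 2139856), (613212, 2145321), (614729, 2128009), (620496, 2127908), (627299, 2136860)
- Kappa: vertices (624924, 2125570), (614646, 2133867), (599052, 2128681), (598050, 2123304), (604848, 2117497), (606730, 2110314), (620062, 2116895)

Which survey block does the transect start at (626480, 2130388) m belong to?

Eta

Cast a ray rightward from (626480, 2130388). For each polygon, the edges (by vertex number in listed order) whose endpoints lie on opposite sides of northing = 2130388, where each meets that height, and whether that is right or left of the point:
Epsilon: 3–4 at easting≈609201.8 (left), 5–1 at easting≈616372.6 (left) → 0 crossings.
Eta: 3–4 at easting≈618528.2 (left), 4–5 at easting≈630752.1 (right) → 1 crossing.
Theta: 2–3 at easting≈614520.5 (left), 4–5 at easting≈622380.7 (left) → 0 crossings.
Kappa: 1–2 at easting≈618955.6 (left), 2–3 at easting≈604184.8 (left) → 0 crossings.
Only Eta has an odd count, so the point is inside Eta.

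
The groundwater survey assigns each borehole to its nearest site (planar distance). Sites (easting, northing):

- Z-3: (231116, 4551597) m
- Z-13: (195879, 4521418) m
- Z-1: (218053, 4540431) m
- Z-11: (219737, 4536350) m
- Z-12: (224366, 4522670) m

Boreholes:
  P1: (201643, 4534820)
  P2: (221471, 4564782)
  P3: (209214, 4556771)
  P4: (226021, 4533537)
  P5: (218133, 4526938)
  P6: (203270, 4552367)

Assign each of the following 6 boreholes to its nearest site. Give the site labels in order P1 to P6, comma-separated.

P1 → Z-13 (d²=212837300.00)
P2 → Z-3 (d²=266870250.00)
P3 → Z-1 (d²=345123521.00)
P4 → Z-11 (d²=47401625.00)
P5 → Z-12 (d²=57066113.00)
P6 → Z-1 (d²=361005185.00)

Z-13, Z-3, Z-1, Z-11, Z-12, Z-1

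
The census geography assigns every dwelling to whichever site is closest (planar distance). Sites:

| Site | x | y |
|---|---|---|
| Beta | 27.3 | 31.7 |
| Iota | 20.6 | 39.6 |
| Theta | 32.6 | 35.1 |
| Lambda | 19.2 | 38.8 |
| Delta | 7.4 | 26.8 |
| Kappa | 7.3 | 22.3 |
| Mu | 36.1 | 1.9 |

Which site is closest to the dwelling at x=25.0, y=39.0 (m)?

Squared distances to each site:
Beta: 58.580; Iota: 19.720; Theta: 72.970; Lambda: 33.680; Delta: 458.600; Kappa: 592.180; Mu: 1499.620.
Minimum at Iota.

Iota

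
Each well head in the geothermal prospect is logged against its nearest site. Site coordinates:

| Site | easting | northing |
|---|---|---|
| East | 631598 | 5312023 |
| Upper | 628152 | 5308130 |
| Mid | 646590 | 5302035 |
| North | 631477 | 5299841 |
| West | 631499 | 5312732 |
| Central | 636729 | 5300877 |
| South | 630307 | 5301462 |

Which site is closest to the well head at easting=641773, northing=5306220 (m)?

Squared distances to each site:
East: 137205434.000; Upper: 189179741.000; Mid: 40717714.000; North: 146699257.000; West: 147961220.000; Central: 53989585.000; South: 154107720.000.
Minimum at Mid.

Mid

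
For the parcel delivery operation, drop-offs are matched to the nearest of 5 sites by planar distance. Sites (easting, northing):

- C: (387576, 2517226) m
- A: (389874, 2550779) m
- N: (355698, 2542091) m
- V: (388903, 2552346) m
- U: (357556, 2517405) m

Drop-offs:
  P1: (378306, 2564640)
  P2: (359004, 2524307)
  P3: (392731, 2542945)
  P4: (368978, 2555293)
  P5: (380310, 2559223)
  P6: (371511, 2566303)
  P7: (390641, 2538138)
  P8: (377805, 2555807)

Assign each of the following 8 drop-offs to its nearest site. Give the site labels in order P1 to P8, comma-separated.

V, U, A, N, V, V, A, V

P1 → V (d²=263438845.00)
P2 → U (d²=49734308.00)
P3 → A (d²=69534005.00)
P4 → N (d²=350651204.00)
P5 → V (d²=121132778.00)
P6 → V (d²=497279513.00)
P7 → A (d²=160383170.00)
P8 → V (d²=135144125.00)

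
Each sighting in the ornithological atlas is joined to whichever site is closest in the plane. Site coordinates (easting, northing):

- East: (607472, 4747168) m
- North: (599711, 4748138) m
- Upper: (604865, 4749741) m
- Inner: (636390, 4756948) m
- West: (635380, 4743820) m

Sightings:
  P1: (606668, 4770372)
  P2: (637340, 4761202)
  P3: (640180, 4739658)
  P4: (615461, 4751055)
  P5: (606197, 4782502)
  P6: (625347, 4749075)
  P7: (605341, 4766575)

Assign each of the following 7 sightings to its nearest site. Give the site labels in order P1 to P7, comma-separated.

P1 → Upper (d²=428888970.00)
P2 → Inner (d²=18999016.00)
P3 → West (d²=40362244.00)
P4 → East (d²=78932890.00)
P5 → Upper (d²=1075057345.00)
P6 → West (d²=128276114.00)
P7 → Upper (d²=283610132.00)

Upper, Inner, West, East, Upper, West, Upper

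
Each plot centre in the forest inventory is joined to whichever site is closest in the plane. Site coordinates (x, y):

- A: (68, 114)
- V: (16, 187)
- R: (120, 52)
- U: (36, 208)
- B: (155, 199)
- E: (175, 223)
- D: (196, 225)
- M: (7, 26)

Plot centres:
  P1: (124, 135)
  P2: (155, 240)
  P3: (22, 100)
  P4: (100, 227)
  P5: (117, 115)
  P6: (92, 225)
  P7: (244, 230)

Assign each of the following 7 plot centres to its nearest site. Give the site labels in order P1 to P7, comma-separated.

P1 → A (d²=3577.00)
P2 → E (d²=689.00)
P3 → A (d²=2312.00)
P4 → B (d²=3809.00)
P5 → A (d²=2402.00)
P6 → U (d²=3425.00)
P7 → D (d²=2329.00)

A, E, A, B, A, U, D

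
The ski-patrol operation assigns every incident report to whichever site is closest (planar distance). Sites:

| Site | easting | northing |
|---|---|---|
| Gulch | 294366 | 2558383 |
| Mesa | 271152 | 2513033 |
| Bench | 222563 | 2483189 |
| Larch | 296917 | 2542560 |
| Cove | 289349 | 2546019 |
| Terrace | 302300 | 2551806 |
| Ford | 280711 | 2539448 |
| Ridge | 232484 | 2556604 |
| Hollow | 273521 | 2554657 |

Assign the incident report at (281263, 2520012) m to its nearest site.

Mesa

Squared distances to each site:
Gulch: 1644022250.000; Mesa: 150938762.000; Bench: 4801623329.000; Larch: 753460020.000; Cove: 741747445.000; Terrace: 1453413805.000; Ford: 378062800.000; Ridge: 3718365305.000; Hollow: 1260214589.000.
Minimum at Mesa.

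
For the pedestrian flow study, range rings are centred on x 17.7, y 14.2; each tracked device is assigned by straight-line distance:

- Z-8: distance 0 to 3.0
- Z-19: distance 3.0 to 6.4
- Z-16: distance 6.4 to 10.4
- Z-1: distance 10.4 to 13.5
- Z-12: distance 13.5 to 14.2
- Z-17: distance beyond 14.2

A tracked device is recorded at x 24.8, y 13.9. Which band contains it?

Distance = √((24.8−17.7)² + (13.9−14.2)²) = √(50.410 + 0.090) = 7.106.
6.4 ≤ 7.106 < 10.4 → Z-16.

Z-16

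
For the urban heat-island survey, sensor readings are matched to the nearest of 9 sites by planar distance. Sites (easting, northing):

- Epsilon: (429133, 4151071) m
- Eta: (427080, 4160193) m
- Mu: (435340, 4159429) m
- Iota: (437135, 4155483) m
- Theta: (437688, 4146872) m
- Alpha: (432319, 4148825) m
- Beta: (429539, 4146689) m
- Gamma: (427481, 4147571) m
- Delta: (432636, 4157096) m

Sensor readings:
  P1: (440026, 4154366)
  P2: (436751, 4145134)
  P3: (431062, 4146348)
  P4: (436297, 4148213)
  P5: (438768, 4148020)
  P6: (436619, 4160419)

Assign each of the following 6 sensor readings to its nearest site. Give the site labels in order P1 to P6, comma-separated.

Iota, Theta, Beta, Theta, Theta, Mu

P1 → Iota (d²=9605570.00)
P2 → Theta (d²=3898613.00)
P3 → Beta (d²=2435810.00)
P4 → Theta (d²=3733162.00)
P5 → Theta (d²=2484304.00)
P6 → Mu (d²=2615941.00)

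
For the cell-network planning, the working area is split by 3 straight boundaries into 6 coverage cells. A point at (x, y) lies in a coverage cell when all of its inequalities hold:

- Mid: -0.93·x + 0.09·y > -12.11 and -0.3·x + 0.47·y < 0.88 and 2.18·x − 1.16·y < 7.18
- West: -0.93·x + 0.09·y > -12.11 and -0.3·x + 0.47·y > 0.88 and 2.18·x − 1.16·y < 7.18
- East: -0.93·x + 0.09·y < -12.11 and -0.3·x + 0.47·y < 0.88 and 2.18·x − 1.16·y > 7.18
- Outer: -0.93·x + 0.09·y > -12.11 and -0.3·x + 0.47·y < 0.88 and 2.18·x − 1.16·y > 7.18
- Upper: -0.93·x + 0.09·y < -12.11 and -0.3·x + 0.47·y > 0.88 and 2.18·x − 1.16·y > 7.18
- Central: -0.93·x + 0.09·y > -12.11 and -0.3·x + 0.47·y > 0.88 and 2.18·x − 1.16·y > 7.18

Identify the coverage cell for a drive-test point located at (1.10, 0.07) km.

-0.93·1.10 + 0.09·0.07 = -1.017, which is > -12.11
-0.3·1.10 + 0.47·0.07 = -0.297, which is < 0.88
2.18·1.10 − 1.16·0.07 = 2.317, which is < 7.18
This sign pattern matches Mid.

Mid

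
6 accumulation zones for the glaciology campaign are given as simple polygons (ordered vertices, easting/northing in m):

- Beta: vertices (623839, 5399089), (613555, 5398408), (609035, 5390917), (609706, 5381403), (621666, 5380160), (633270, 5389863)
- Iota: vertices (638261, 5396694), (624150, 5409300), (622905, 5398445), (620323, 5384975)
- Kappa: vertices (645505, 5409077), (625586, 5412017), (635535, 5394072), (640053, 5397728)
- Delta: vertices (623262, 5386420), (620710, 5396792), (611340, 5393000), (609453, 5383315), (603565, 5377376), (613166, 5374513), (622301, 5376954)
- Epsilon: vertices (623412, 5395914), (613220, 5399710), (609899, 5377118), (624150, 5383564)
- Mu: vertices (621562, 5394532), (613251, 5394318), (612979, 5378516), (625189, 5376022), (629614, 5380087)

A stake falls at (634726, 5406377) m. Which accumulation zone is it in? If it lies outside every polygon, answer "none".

Cast a ray rightward from (634726, 5406377). For each polygon, the edges (by vertex number in listed order) whose endpoints lie on opposite sides of northing = 5406377, where each meets that height, and whether that is right or left of the point:
Beta: no edge straddles that height → 0 crossings.
Iota: 1–2 at easting≈627422.0 (left), 2–3 at easting≈623814.8 (left) → 0 crossings.
Kappa: 2–3 at easting≈628712.9 (left), 4–1 at easting≈644207.9 (right) → 1 crossing.
Delta: no edge straddles that height → 0 crossings.
Epsilon: no edge straddles that height → 0 crossings.
Mu: no edge straddles that height → 0 crossings.
Only Kappa has an odd count, so the point is inside Kappa.

Kappa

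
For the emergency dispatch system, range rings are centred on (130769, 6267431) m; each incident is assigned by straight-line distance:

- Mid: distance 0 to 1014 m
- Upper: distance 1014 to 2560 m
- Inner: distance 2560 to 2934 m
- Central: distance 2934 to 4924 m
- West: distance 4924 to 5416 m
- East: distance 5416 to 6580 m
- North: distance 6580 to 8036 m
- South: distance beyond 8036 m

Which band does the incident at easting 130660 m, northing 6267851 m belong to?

Mid

Distance = √((130660−130769)² + (6267851−6267431)²) = √(11881.000 + 176400.000) = 433.914 m.
0 ≤ 433.914 < 1014 → Mid.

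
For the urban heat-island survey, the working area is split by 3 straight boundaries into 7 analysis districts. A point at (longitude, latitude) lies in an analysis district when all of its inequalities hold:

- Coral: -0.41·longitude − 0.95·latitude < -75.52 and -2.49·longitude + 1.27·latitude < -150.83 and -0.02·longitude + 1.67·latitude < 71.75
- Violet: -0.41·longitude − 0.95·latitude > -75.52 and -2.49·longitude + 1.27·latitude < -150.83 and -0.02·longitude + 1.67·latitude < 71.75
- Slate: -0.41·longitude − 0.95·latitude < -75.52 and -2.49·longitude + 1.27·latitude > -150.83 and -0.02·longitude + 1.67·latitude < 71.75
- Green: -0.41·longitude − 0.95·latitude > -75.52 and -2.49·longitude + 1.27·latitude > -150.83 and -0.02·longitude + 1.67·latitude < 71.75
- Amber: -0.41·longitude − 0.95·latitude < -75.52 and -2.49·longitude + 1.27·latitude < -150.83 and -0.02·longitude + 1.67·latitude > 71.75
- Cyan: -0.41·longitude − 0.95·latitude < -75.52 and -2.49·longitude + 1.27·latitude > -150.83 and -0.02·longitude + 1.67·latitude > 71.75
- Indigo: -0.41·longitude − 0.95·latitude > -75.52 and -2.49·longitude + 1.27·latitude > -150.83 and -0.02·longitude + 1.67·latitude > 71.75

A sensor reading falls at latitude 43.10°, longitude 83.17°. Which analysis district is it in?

Violet

-0.41·83.17 − 0.95·43.10 = -75.045, which is > -75.52
-2.49·83.17 + 1.27·43.10 = -152.356, which is < -150.83
-0.02·83.17 + 1.67·43.10 = 70.314, which is < 71.75
This sign pattern matches Violet.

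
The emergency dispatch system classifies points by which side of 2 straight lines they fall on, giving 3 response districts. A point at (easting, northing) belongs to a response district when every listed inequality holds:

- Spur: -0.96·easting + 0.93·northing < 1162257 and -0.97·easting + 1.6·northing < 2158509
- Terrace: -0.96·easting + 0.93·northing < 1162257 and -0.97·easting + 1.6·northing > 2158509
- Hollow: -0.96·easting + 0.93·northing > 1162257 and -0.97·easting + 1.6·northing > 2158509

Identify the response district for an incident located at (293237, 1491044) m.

Spur

-0.96·293237 + 0.93·1491044 = 1105163.400, which is < 1162257
-0.97·293237 + 1.6·1491044 = 2101230.510, which is < 2158509
This sign pattern matches Spur.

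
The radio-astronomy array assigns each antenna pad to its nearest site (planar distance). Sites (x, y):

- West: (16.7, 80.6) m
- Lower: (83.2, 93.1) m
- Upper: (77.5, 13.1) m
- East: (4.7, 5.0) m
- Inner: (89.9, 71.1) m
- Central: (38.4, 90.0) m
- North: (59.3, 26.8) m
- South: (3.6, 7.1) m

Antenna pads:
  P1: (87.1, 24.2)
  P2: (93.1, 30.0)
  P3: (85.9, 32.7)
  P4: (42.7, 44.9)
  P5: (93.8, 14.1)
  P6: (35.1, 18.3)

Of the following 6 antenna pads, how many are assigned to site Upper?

P1 → Upper
P2 → Upper
P3 → Upper
P4 → North
P5 → Upper
P6 → North
4 of the 6 go to Upper.

4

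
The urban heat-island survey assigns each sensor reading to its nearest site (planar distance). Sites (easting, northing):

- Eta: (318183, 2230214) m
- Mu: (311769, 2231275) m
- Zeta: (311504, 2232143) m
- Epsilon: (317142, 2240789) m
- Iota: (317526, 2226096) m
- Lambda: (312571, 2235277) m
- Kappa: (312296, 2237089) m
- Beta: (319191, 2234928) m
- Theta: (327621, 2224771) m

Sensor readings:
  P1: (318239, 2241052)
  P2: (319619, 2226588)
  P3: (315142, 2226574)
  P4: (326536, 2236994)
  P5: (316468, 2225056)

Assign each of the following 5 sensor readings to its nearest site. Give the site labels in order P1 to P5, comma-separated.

Epsilon, Iota, Iota, Beta, Iota

P1 → Epsilon (d²=1272578.00)
P2 → Iota (d²=4622713.00)
P3 → Iota (d²=5911940.00)
P4 → Beta (d²=58217381.00)
P5 → Iota (d²=2200964.00)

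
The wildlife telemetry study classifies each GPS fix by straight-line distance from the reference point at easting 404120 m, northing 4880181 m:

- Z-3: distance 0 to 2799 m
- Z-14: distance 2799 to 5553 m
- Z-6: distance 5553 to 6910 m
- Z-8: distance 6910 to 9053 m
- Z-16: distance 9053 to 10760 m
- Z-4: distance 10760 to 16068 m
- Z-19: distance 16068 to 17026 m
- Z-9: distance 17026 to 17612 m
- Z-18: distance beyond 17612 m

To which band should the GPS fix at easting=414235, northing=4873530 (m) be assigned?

Distance = √((414235−404120)² + (4873530−4880181)²) = √(102313225.000 + 44235801.000) = 12105.744 m.
10760 ≤ 12105.744 < 16068 → Z-4.

Z-4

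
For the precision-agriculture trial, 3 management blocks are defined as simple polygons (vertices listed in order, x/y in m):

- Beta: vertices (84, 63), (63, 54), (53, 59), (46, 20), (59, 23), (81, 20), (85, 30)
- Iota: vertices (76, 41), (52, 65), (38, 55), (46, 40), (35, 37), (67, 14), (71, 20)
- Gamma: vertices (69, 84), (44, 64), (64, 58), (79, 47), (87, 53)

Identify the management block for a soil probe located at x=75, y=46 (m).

Beta

Cast a ray rightward from (75, 46). For each polygon, the edges (by vertex number in listed order) whose endpoints lie on opposite sides of y = 46, where each meets that height, and whether that is right or left of the point:
Beta: 3–4 at x≈50.7 (left), 7–1 at x≈84.5 (right) → 1 crossing.
Iota: 1–2 at x≈71.0 (left), 3–4 at x≈42.8 (left) → 0 crossings.
Gamma: no edge straddles that height → 0 crossings.
Only Beta has an odd count, so the point is inside Beta.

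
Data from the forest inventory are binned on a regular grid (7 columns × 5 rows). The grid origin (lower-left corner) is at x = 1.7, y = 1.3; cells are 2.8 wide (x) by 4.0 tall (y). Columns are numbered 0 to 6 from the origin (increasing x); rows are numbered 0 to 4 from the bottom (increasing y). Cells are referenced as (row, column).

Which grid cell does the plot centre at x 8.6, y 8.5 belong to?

Column index: ⌊(8.6 − 1.7) / 2.8⌋ = ⌊2.464⌋ = 2
Row offset from origin: ⌊(8.5 − 1.3) / 4.0⌋ = ⌊1.800⌋ = 1 → row 1

(1, 2)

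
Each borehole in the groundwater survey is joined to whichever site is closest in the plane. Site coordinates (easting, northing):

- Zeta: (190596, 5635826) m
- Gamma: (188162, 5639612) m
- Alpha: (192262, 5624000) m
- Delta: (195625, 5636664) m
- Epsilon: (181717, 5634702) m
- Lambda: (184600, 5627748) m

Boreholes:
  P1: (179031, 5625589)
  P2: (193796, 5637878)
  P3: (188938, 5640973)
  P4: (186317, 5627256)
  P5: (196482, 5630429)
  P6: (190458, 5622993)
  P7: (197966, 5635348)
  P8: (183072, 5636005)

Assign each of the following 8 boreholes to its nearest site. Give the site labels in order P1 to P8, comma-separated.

P1 → Lambda (d²=35675042.00)
P2 → Delta (d²=4819037.00)
P3 → Gamma (d²=2454497.00)
P4 → Lambda (d²=3190153.00)
P5 → Delta (d²=39609674.00)
P6 → Alpha (d²=4268465.00)
P7 → Delta (d²=7212137.00)
P8 → Epsilon (d²=3533834.00)

Lambda, Delta, Gamma, Lambda, Delta, Alpha, Delta, Epsilon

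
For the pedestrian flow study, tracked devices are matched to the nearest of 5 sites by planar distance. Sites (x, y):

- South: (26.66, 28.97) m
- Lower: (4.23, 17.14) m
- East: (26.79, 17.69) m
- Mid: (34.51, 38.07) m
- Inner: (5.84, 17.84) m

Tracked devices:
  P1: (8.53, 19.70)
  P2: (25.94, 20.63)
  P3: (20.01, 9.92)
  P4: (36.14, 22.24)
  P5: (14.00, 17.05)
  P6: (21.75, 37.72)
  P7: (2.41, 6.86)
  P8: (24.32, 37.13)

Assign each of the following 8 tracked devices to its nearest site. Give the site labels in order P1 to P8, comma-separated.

P1 → Inner (d²=10.70)
P2 → East (d²=9.37)
P3 → East (d²=106.34)
P4 → East (d²=108.12)
P5 → Inner (d²=67.21)
P6 → South (d²=100.67)
P7 → Lower (d²=108.99)
P8 → South (d²=72.06)

Inner, East, East, East, Inner, South, Lower, South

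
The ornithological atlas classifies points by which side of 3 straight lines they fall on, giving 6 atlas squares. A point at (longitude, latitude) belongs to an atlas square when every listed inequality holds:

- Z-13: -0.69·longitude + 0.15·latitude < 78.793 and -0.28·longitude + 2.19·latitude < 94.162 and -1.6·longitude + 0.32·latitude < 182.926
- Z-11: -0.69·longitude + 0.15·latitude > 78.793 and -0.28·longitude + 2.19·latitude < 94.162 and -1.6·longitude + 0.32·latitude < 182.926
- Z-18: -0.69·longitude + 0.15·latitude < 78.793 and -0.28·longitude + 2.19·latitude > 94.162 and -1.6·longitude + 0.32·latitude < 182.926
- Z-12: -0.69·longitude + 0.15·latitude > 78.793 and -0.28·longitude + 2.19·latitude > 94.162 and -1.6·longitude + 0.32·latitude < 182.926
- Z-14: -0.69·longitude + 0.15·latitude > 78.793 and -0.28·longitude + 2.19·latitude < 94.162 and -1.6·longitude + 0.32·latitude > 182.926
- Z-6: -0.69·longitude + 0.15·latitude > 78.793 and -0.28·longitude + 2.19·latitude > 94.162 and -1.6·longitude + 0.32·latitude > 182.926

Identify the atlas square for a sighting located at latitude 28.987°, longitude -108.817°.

-0.69·-108.817 + 0.15·28.987 = 79.432, which is > 78.793
-0.28·-108.817 + 2.19·28.987 = 93.950, which is < 94.162
-1.6·-108.817 + 0.32·28.987 = 183.383, which is > 182.926
This sign pattern matches Z-14.

Z-14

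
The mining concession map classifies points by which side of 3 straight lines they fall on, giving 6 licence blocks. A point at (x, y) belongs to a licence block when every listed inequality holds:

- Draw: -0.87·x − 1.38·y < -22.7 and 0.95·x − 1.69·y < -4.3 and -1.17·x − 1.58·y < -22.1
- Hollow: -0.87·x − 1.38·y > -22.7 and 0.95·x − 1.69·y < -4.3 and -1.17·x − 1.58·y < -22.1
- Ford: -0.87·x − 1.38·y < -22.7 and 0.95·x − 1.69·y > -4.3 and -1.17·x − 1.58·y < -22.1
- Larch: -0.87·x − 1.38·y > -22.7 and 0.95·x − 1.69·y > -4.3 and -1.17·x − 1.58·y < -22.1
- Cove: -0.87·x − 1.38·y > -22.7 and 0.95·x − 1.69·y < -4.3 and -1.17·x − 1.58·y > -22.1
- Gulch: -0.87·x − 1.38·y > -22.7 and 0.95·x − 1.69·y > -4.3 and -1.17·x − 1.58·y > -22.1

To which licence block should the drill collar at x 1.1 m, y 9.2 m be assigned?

-0.87·1.1 − 1.38·9.2 = -13.653, which is > -22.7
0.95·1.1 − 1.69·9.2 = -14.503, which is < -4.3
-1.17·1.1 − 1.58·9.2 = -15.823, which is > -22.1
This sign pattern matches Cove.

Cove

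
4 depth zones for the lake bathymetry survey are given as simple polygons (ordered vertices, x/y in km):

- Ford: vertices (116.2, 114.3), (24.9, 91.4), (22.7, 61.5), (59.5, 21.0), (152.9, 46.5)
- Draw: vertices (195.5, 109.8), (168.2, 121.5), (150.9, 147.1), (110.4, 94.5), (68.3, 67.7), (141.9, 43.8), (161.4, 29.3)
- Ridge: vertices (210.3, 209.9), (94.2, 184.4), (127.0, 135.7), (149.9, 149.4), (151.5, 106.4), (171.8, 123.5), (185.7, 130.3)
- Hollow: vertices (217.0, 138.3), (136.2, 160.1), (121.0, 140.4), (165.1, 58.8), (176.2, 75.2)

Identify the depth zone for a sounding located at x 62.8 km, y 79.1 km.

Cast a ray rightward from (62.8, 79.1). For each polygon, the edges (by vertex number in listed order) whose endpoints lie on opposite sides of y = 79.1, where each meets that height, and whether that is right or left of the point:
Ford: 2–3 at x≈23.99 (left), 5–1 at x≈135.25 (right) → 1 crossing.
Draw: 4–5 at x≈86.21 (right), 7–1 at x≈182.50 (right) → 2 crossings.
Ridge: no edge straddles that height → 0 crossings.
Hollow: 3–4 at x≈154.13 (right), 5–1 at x≈178.72 (right) → 2 crossings.
Only Ford has an odd count, so the point is inside Ford.

Ford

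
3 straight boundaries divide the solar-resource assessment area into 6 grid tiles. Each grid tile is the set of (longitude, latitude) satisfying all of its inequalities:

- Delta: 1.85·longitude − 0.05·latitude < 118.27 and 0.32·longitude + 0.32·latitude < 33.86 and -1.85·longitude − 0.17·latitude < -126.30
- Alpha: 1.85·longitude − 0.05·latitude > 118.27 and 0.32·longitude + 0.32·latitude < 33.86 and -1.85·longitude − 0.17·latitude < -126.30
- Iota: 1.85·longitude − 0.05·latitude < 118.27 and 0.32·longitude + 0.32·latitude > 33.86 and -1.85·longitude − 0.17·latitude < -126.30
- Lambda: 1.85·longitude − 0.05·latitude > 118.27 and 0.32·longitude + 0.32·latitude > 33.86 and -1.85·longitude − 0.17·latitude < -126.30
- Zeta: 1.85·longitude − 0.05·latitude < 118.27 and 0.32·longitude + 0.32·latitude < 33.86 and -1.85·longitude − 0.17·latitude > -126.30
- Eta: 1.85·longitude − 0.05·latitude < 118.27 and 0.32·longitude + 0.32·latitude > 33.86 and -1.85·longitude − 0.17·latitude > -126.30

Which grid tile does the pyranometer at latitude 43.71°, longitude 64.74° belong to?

Iota

1.85·64.74 − 0.05·43.71 = 117.583, which is < 118.27
0.32·64.74 + 0.32·43.71 = 34.704, which is > 33.86
-1.85·64.74 − 0.17·43.71 = -127.200, which is < -126.30
This sign pattern matches Iota.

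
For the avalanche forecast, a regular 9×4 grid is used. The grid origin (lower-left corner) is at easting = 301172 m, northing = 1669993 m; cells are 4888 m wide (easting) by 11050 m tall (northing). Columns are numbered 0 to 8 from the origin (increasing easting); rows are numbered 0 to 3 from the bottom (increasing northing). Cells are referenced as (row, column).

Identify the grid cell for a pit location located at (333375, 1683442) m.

Column index: ⌊(333375 − 301172) / 4888⌋ = ⌊6.588⌋ = 6
Row offset from origin: ⌊(1683442 − 1669993) / 11050⌋ = ⌊1.217⌋ = 1 → row 1

(1, 6)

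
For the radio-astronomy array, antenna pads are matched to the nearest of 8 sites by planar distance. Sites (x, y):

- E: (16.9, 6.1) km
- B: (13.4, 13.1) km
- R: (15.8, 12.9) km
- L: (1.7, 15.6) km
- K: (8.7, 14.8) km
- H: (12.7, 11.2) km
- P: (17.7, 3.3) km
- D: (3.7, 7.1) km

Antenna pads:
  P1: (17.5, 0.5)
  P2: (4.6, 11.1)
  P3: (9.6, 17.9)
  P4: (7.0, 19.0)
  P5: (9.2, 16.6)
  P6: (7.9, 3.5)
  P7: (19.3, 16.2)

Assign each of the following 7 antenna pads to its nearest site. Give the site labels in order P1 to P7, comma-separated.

P1 → P (d²=7.88)
P2 → D (d²=16.81)
P3 → K (d²=10.42)
P4 → K (d²=20.53)
P5 → K (d²=3.49)
P6 → D (d²=30.60)
P7 → R (d²=23.14)

P, D, K, K, K, D, R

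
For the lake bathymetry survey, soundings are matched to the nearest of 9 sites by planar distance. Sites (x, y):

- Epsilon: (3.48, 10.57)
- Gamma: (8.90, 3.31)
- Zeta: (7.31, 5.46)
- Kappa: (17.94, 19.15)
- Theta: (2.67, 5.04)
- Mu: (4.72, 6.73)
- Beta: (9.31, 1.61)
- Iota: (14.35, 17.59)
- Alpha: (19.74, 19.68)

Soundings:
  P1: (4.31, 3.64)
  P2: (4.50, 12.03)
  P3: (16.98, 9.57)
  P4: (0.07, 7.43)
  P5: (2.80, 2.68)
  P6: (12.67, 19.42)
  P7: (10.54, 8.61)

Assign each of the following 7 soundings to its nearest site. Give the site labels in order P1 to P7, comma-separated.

P1 → Theta (d²=4.65)
P2 → Epsilon (d²=3.17)
P3 → Iota (d²=71.24)
P4 → Theta (d²=12.47)
P5 → Theta (d²=5.59)
P6 → Iota (d²=6.17)
P7 → Zeta (d²=20.36)

Theta, Epsilon, Iota, Theta, Theta, Iota, Zeta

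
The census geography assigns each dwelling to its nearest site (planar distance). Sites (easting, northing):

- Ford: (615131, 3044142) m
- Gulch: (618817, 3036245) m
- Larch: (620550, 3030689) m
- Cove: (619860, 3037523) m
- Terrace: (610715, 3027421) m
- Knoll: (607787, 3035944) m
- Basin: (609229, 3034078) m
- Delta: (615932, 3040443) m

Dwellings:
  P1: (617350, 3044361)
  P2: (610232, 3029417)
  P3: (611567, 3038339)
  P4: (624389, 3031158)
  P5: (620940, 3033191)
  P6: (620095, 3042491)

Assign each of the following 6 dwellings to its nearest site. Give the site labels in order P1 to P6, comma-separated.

P1 → Ford (d²=4971922.00)
P2 → Terrace (d²=4217305.00)
P3 → Knoll (d²=20024425.00)
P4 → Larch (d²=14957882.00)
P5 → Larch (d²=6412104.00)
P6 → Delta (d²=21524873.00)

Ford, Terrace, Knoll, Larch, Larch, Delta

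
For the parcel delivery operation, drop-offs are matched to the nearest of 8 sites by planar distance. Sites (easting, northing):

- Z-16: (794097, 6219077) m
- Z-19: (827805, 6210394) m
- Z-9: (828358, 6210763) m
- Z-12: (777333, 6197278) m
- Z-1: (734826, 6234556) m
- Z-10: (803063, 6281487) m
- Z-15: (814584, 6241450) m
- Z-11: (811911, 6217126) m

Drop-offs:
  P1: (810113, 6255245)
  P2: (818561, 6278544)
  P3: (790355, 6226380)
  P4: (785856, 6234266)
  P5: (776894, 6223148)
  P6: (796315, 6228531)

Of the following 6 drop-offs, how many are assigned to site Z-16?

4

P1 → Z-15
P2 → Z-10
P3 → Z-16
P4 → Z-16
P5 → Z-16
P6 → Z-16
4 of the 6 go to Z-16.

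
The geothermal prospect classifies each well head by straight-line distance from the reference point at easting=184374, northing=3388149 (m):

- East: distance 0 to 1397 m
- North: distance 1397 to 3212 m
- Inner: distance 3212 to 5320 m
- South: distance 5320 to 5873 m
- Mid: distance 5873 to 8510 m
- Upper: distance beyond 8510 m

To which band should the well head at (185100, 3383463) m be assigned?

Inner

Distance = √((185100−184374)² + (3383463−3388149)²) = √(527076.000 + 21958596.000) = 4741.906 m.
3212 ≤ 4741.906 < 5320 → Inner.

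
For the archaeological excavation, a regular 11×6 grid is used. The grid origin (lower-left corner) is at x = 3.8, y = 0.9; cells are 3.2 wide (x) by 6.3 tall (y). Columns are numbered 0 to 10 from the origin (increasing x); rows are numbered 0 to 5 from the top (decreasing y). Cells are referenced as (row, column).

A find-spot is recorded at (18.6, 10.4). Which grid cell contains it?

Column index: ⌊(18.6 − 3.8) / 3.2⌋ = ⌊4.625⌋ = 4
Row offset from origin: ⌊(10.4 − 0.9) / 6.3⌋ = ⌊1.508⌋ = 1 → row 4 (counted from top)

(4, 4)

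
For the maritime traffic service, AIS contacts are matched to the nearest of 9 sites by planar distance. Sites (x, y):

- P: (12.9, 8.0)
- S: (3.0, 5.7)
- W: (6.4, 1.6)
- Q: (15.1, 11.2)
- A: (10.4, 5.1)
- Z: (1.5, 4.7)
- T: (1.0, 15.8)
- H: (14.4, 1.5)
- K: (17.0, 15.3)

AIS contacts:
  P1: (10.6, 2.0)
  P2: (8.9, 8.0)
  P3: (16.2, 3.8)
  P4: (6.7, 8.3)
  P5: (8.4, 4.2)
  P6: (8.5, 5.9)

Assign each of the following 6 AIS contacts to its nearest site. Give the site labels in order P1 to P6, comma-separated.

P1 → A (d²=9.65)
P2 → A (d²=10.66)
P3 → H (d²=8.53)
P4 → S (d²=20.45)
P5 → A (d²=4.81)
P6 → A (d²=4.25)

A, A, H, S, A, A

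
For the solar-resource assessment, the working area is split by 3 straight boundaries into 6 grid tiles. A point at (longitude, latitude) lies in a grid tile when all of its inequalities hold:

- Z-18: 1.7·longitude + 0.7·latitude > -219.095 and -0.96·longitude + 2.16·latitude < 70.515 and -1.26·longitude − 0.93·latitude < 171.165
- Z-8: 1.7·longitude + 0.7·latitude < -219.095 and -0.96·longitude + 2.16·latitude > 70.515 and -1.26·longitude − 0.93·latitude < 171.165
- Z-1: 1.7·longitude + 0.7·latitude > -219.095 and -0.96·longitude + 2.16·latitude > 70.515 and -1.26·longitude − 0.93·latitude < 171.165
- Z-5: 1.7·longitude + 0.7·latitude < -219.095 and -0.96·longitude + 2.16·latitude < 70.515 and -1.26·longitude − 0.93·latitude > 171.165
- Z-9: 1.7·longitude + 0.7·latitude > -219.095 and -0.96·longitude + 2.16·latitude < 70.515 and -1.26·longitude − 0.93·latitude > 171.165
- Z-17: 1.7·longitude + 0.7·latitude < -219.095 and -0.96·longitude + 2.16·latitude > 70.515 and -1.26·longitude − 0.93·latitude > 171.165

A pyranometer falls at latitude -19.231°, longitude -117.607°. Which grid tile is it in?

Z-1

1.7·-117.607 + 0.7·-19.231 = -213.394, which is > -219.095
-0.96·-117.607 + 2.16·-19.231 = 71.364, which is > 70.515
-1.26·-117.607 − 0.93·-19.231 = 166.070, which is < 171.165
This sign pattern matches Z-1.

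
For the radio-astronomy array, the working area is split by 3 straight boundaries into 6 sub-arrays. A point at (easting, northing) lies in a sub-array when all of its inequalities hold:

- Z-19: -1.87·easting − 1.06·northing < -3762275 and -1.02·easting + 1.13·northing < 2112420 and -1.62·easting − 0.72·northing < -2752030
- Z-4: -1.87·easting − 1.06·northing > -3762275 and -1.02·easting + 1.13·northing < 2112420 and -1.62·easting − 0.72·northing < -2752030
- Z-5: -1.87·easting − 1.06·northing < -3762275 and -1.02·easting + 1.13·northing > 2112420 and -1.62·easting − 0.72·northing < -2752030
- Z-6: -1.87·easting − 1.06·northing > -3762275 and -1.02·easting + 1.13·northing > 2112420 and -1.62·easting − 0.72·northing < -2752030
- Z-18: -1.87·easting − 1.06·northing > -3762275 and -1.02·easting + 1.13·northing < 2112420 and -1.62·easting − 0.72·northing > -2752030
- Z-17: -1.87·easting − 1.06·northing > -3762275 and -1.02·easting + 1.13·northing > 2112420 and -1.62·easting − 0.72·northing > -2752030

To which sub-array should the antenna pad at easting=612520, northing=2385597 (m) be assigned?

-1.87·612520 − 1.06·2385597 = -3674145.220, which is > -3762275
-1.02·612520 + 1.13·2385597 = 2070954.210, which is < 2112420
-1.62·612520 − 0.72·2385597 = -2709912.240, which is > -2752030
This sign pattern matches Z-18.

Z-18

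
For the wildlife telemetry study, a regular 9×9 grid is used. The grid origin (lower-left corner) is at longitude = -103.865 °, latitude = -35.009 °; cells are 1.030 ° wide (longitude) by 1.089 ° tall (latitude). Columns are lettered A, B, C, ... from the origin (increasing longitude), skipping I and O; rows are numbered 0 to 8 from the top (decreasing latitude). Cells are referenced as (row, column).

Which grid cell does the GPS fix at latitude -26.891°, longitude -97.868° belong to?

Column index: ⌊(-97.868 − -103.865) / 1.030⌋ = ⌊5.822⌋ = 5 → column F
Row offset from origin: ⌊(-26.891 − -35.009) / 1.089⌋ = ⌊7.455⌋ = 7 → row 1 (counted from top)

(1, F)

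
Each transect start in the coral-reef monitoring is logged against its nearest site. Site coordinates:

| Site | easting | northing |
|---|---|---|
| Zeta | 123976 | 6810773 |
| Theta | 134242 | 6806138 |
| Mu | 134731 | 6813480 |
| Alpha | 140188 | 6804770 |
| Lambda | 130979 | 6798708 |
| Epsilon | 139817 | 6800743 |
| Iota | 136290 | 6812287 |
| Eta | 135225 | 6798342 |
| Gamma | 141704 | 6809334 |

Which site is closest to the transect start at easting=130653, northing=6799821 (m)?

Lambda

Squared distances to each site:
Zeta: 164528633.000; Theta: 52785410.000; Mu: 203198365.000; Alpha: 115408826.000; Lambda: 1345045.000; Epsilon: 84828980.000; Iota: 187176925.000; Eta: 23090625.000; Gamma: 212621770.000.
Minimum at Lambda.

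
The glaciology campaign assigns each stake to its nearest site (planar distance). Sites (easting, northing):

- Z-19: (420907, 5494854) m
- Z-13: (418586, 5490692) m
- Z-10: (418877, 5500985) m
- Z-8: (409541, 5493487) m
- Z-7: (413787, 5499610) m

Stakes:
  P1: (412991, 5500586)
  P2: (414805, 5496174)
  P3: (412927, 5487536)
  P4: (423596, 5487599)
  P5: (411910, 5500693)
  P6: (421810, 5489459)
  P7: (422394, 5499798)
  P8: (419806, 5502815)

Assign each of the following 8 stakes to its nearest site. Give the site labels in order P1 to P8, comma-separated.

P1 → Z-7 (d²=1586192.00)
P2 → Z-7 (d²=12842420.00)
P3 → Z-13 (d²=41984617.00)
P4 → Z-13 (d²=34666749.00)
P5 → Z-7 (d²=4696018.00)
P6 → Z-13 (d²=11914465.00)
P7 → Z-10 (d²=13778258.00)
P8 → Z-10 (d²=4211941.00)

Z-7, Z-7, Z-13, Z-13, Z-7, Z-13, Z-10, Z-10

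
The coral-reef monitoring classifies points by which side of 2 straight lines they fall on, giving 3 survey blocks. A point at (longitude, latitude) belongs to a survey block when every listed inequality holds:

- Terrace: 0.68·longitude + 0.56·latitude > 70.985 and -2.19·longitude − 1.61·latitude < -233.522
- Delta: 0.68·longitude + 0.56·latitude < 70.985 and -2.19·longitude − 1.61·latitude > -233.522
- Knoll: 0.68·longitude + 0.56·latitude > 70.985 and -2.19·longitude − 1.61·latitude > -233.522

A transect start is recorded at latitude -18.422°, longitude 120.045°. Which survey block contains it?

0.68·120.045 + 0.56·-18.422 = 71.314, which is > 70.985
-2.19·120.045 − 1.61·-18.422 = -233.239, which is > -233.522
This sign pattern matches Knoll.

Knoll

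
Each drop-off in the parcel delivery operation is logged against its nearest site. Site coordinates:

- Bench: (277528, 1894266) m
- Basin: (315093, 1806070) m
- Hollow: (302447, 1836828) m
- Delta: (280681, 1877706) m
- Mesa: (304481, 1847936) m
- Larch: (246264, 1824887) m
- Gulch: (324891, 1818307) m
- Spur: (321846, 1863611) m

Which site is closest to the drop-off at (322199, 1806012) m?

Basin

Squared distances to each site:
Bench: 9784266757.000; Basin: 50498600.000; Hollow: 1339767360.000; Delta: 6863773960.000; Mesa: 2071549300.000; Larch: 6122389850.000; Gulch: 158413889.000; Spur: 3317769410.000.
Minimum at Basin.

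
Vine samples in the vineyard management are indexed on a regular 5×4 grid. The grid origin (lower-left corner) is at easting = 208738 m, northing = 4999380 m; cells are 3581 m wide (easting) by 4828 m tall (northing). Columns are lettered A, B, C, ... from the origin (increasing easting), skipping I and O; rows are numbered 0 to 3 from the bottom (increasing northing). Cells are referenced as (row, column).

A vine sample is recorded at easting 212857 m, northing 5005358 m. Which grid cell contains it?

Column index: ⌊(212857 − 208738) / 3581⌋ = ⌊1.150⌋ = 1 → column B
Row offset from origin: ⌊(5005358 − 4999380) / 4828⌋ = ⌊1.238⌋ = 1 → row 1

(1, B)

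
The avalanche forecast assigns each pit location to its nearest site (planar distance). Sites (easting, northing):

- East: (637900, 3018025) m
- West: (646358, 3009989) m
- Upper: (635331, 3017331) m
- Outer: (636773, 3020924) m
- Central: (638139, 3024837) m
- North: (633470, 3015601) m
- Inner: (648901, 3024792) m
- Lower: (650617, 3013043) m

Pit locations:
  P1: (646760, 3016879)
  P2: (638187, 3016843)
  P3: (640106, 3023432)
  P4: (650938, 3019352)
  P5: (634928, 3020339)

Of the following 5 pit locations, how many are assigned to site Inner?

1

P1 → Lower
P2 → East
P3 → Central
P4 → Inner
P5 → Outer
1 of the 5 goes to Inner.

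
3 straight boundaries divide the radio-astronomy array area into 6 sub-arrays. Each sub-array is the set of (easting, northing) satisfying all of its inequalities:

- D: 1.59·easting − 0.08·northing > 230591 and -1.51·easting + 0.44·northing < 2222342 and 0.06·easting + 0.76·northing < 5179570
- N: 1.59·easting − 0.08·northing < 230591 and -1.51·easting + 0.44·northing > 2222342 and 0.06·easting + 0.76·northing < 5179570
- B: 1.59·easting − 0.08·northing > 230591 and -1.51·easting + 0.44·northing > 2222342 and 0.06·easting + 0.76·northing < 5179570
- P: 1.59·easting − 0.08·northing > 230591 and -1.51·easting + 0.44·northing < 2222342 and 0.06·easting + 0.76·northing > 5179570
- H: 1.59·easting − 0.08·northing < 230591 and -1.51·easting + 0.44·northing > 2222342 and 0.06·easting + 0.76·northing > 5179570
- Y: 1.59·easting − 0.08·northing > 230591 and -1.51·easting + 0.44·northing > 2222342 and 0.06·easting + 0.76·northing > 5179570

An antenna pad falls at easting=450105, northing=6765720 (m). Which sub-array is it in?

1.59·450105 − 0.08·6765720 = 174409.350, which is < 230591
-1.51·450105 + 0.44·6765720 = 2297258.250, which is > 2222342
0.06·450105 + 0.76·6765720 = 5168953.500, which is < 5179570
This sign pattern matches N.

N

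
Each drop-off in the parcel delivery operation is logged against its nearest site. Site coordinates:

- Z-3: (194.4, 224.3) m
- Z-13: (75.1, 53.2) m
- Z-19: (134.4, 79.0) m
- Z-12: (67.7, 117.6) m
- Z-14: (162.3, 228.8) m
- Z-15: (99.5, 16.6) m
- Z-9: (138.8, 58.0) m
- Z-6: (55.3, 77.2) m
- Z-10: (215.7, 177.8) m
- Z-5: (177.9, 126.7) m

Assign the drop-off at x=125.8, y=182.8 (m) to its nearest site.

Z-14

Squared distances to each site:
Z-3: 6428.210; Z-13: 19366.650; Z-19: 10848.400; Z-12: 7626.650; Z-14: 3448.250; Z-15: 28314.130; Z-9: 15744.040; Z-6: 16121.610; Z-10: 8107.010; Z-5: 5861.620.
Minimum at Z-14.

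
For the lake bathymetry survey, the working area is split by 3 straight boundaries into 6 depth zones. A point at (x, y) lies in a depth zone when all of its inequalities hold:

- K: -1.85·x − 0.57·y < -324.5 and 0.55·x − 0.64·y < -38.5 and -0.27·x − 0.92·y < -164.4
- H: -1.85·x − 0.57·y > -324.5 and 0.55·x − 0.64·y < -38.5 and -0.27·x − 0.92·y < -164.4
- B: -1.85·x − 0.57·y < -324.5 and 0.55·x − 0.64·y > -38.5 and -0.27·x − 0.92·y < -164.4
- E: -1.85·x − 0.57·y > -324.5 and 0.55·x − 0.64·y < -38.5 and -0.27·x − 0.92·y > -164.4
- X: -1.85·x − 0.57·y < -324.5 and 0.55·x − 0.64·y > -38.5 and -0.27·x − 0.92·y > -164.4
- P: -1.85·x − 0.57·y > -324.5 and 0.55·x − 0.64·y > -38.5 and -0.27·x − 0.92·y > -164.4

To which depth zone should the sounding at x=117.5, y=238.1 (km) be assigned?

K

-1.85·117.5 − 0.57·238.1 = -353.092, which is < -324.5
0.55·117.5 − 0.64·238.1 = -87.759, which is < -38.5
-0.27·117.5 − 0.92·238.1 = -250.777, which is < -164.4
This sign pattern matches K.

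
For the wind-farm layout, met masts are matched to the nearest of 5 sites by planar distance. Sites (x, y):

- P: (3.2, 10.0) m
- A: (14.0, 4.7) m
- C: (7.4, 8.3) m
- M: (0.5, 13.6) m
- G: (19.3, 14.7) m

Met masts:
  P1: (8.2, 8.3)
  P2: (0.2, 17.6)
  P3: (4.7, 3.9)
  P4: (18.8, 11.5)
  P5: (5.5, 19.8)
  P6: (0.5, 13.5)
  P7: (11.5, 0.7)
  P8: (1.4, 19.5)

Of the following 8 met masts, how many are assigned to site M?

4

P1 → C
P2 → M
P3 → C
P4 → G
P5 → M
P6 → M
P7 → A
P8 → M
4 of the 8 go to M.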